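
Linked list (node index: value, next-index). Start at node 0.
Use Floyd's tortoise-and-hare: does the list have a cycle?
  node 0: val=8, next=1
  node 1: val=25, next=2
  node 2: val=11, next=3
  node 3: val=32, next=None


Floyd's tortoise (slow, +1) and hare (fast, +2):
  init: slow=0, fast=0
  step 1: slow=1, fast=2
  step 2: fast 2->3->None, no cycle

Cycle: no


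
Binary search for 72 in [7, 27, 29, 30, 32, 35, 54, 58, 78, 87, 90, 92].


Step 1: lo=0, hi=11, mid=5, val=35
Step 2: lo=6, hi=11, mid=8, val=78
Step 3: lo=6, hi=7, mid=6, val=54
Step 4: lo=7, hi=7, mid=7, val=58

Not found


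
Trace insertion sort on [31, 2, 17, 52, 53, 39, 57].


Initial: [31, 2, 17, 52, 53, 39, 57]
Insert 2: [2, 31, 17, 52, 53, 39, 57]
Insert 17: [2, 17, 31, 52, 53, 39, 57]
Insert 52: [2, 17, 31, 52, 53, 39, 57]
Insert 53: [2, 17, 31, 52, 53, 39, 57]
Insert 39: [2, 17, 31, 39, 52, 53, 57]
Insert 57: [2, 17, 31, 39, 52, 53, 57]

Sorted: [2, 17, 31, 39, 52, 53, 57]


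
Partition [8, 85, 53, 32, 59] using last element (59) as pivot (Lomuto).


Pivot: 59
  8 <= 59: advance i (no swap)
  53 <= 59: swap -> [8, 53, 85, 32, 59]
  32 <= 59: swap -> [8, 53, 32, 85, 59]
Place pivot at 3: [8, 53, 32, 59, 85]

Partitioned: [8, 53, 32, 59, 85]


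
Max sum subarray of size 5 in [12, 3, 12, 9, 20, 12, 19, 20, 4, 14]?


[0:5]: 56
[1:6]: 56
[2:7]: 72
[3:8]: 80
[4:9]: 75
[5:10]: 69

Max: 80 at [3:8]


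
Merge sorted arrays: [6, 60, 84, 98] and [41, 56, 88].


Take 6 from A
Take 41 from B
Take 56 from B
Take 60 from A
Take 84 from A
Take 88 from B

Merged: [6, 41, 56, 60, 84, 88, 98]


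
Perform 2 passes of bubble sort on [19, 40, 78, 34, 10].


Initial: [19, 40, 78, 34, 10]
Pass 1: [19, 40, 34, 10, 78] (2 swaps)
Pass 2: [19, 34, 10, 40, 78] (2 swaps)

After 2 passes: [19, 34, 10, 40, 78]


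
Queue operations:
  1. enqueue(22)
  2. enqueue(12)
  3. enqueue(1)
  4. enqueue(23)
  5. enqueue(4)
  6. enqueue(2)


enqueue(22) -> [22]
enqueue(12) -> [22, 12]
enqueue(1) -> [22, 12, 1]
enqueue(23) -> [22, 12, 1, 23]
enqueue(4) -> [22, 12, 1, 23, 4]
enqueue(2) -> [22, 12, 1, 23, 4, 2]

Final queue: [22, 12, 1, 23, 4, 2]


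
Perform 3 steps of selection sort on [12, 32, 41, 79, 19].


Initial: [12, 32, 41, 79, 19]
Step 1: min=12 at 0
  Swap: [12, 32, 41, 79, 19]
Step 2: min=19 at 4
  Swap: [12, 19, 41, 79, 32]
Step 3: min=32 at 4
  Swap: [12, 19, 32, 79, 41]

After 3 steps: [12, 19, 32, 79, 41]


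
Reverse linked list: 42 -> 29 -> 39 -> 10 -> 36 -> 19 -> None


Step 1: curr=42, set curr.next=prev(None) | reversed so far: 42
Step 2: curr=29, set curr.next=prev(42) | reversed so far: 29 -> 42
Step 3: curr=39, set curr.next=prev(29) | reversed so far: 39 -> 29 -> 42
Step 4: curr=10, set curr.next=prev(39) | reversed so far: 10 -> 39 -> 29 -> 42
Step 5: curr=36, set curr.next=prev(10) | reversed so far: 36 -> 10 -> 39 -> 29 -> 42
Step 6: curr=19, set curr.next=prev(36) | reversed so far: 19 -> 36 -> 10 -> 39 -> 29 -> 42

19 -> 36 -> 10 -> 39 -> 29 -> 42 -> None


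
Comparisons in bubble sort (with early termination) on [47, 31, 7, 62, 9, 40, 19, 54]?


Algorithm: bubble sort (with early termination)
Input: [47, 31, 7, 62, 9, 40, 19, 54]
Sorted: [7, 9, 19, 31, 40, 47, 54, 62]

25


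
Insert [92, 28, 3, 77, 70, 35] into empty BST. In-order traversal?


Insert 92: root
Insert 28: L from 92
Insert 3: L from 92 -> L from 28
Insert 77: L from 92 -> R from 28
Insert 70: L from 92 -> R from 28 -> L from 77
Insert 35: L from 92 -> R from 28 -> L from 77 -> L from 70

In-order: [3, 28, 35, 70, 77, 92]


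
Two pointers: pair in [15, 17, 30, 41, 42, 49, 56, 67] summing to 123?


lo=0(15)+hi=7(67)=82
lo=1(17)+hi=7(67)=84
lo=2(30)+hi=7(67)=97
lo=3(41)+hi=7(67)=108
lo=4(42)+hi=7(67)=109
lo=5(49)+hi=7(67)=116
lo=6(56)+hi=7(67)=123

Yes: 56+67=123


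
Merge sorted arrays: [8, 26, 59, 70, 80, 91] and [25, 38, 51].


Take 8 from A
Take 25 from B
Take 26 from A
Take 38 from B
Take 51 from B

Merged: [8, 25, 26, 38, 51, 59, 70, 80, 91]


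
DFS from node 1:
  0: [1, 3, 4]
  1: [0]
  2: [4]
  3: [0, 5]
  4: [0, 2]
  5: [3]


Visit 1, push [0]
Visit 0, push [4, 3]
Visit 3, push [5]
Visit 5, push []
Visit 4, push [2]
Visit 2, push []

DFS order: [1, 0, 3, 5, 4, 2]


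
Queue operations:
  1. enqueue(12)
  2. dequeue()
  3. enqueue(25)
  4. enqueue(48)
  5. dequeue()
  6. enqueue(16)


enqueue(12) -> [12]
dequeue()->12, []
enqueue(25) -> [25]
enqueue(48) -> [25, 48]
dequeue()->25, [48]
enqueue(16) -> [48, 16]

Final queue: [48, 16]


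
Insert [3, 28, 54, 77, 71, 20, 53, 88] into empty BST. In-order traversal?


Insert 3: root
Insert 28: R from 3
Insert 54: R from 3 -> R from 28
Insert 77: R from 3 -> R from 28 -> R from 54
Insert 71: R from 3 -> R from 28 -> R from 54 -> L from 77
Insert 20: R from 3 -> L from 28
Insert 53: R from 3 -> R from 28 -> L from 54
Insert 88: R from 3 -> R from 28 -> R from 54 -> R from 77

In-order: [3, 20, 28, 53, 54, 71, 77, 88]


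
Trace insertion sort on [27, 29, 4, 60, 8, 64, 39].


Initial: [27, 29, 4, 60, 8, 64, 39]
Insert 29: [27, 29, 4, 60, 8, 64, 39]
Insert 4: [4, 27, 29, 60, 8, 64, 39]
Insert 60: [4, 27, 29, 60, 8, 64, 39]
Insert 8: [4, 8, 27, 29, 60, 64, 39]
Insert 64: [4, 8, 27, 29, 60, 64, 39]
Insert 39: [4, 8, 27, 29, 39, 60, 64]

Sorted: [4, 8, 27, 29, 39, 60, 64]


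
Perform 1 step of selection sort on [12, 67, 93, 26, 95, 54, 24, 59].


Initial: [12, 67, 93, 26, 95, 54, 24, 59]
Step 1: min=12 at 0
  Swap: [12, 67, 93, 26, 95, 54, 24, 59]

After 1 step: [12, 67, 93, 26, 95, 54, 24, 59]


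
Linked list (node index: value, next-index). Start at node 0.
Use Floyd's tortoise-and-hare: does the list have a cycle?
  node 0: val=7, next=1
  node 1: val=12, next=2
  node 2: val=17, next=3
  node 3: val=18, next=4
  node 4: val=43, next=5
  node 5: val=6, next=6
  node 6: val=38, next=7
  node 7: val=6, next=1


Floyd's tortoise (slow, +1) and hare (fast, +2):
  init: slow=0, fast=0
  step 1: slow=1, fast=2
  step 2: slow=2, fast=4
  step 3: slow=3, fast=6
  step 4: slow=4, fast=1
  step 5: slow=5, fast=3
  step 6: slow=6, fast=5
  step 7: slow=7, fast=7
  slow == fast at node 7: cycle detected

Cycle: yes


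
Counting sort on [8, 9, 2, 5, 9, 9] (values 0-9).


Input: [8, 9, 2, 5, 9, 9]
Counts: [0, 0, 1, 0, 0, 1, 0, 0, 1, 3]

Sorted: [2, 5, 8, 9, 9, 9]


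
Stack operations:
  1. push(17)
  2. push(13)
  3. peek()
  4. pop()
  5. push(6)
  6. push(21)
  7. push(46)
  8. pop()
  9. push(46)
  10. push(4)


push(17) -> [17]
push(13) -> [17, 13]
peek()->13
pop()->13, [17]
push(6) -> [17, 6]
push(21) -> [17, 6, 21]
push(46) -> [17, 6, 21, 46]
pop()->46, [17, 6, 21]
push(46) -> [17, 6, 21, 46]
push(4) -> [17, 6, 21, 46, 4]

Final stack: [17, 6, 21, 46, 4]


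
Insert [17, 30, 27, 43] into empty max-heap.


Insert 17: [17]
Insert 30: [30, 17]
Insert 27: [30, 17, 27]
Insert 43: [43, 30, 27, 17]

Final heap: [43, 30, 27, 17]


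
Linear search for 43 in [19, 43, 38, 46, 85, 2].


i=0: 19!=43
i=1: 43==43 found!

Found at 1, 2 comps


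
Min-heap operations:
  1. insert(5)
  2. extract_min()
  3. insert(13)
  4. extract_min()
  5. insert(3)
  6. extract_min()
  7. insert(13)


insert(5) -> [5]
extract_min()->5, []
insert(13) -> [13]
extract_min()->13, []
insert(3) -> [3]
extract_min()->3, []
insert(13) -> [13]

Final heap: [13]


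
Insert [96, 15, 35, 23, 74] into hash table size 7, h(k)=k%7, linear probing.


Insert 96: h=5 -> slot 5
Insert 15: h=1 -> slot 1
Insert 35: h=0 -> slot 0
Insert 23: h=2 -> slot 2
Insert 74: h=4 -> slot 4

Table: [35, 15, 23, None, 74, 96, None]


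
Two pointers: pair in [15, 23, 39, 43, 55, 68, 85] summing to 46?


lo=0(15)+hi=6(85)=100
lo=0(15)+hi=5(68)=83
lo=0(15)+hi=4(55)=70
lo=0(15)+hi=3(43)=58
lo=0(15)+hi=2(39)=54
lo=0(15)+hi=1(23)=38

No pair found


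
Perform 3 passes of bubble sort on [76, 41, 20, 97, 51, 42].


Initial: [76, 41, 20, 97, 51, 42]
Pass 1: [41, 20, 76, 51, 42, 97] (4 swaps)
Pass 2: [20, 41, 51, 42, 76, 97] (3 swaps)
Pass 3: [20, 41, 42, 51, 76, 97] (1 swaps)

After 3 passes: [20, 41, 42, 51, 76, 97]


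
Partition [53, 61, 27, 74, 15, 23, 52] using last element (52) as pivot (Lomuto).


Pivot: 52
  27 <= 52: swap -> [27, 61, 53, 74, 15, 23, 52]
  15 <= 52: swap -> [27, 15, 53, 74, 61, 23, 52]
  23 <= 52: swap -> [27, 15, 23, 74, 61, 53, 52]
Place pivot at 3: [27, 15, 23, 52, 61, 53, 74]

Partitioned: [27, 15, 23, 52, 61, 53, 74]


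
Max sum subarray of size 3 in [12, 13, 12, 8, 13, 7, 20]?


[0:3]: 37
[1:4]: 33
[2:5]: 33
[3:6]: 28
[4:7]: 40

Max: 40 at [4:7]


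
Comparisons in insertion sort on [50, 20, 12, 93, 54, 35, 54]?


Algorithm: insertion sort
Input: [50, 20, 12, 93, 54, 35, 54]
Sorted: [12, 20, 35, 50, 54, 54, 93]

12


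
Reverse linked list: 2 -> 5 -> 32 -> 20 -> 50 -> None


Step 1: curr=2, set curr.next=prev(None) | reversed so far: 2
Step 2: curr=5, set curr.next=prev(2) | reversed so far: 5 -> 2
Step 3: curr=32, set curr.next=prev(5) | reversed so far: 32 -> 5 -> 2
Step 4: curr=20, set curr.next=prev(32) | reversed so far: 20 -> 32 -> 5 -> 2
Step 5: curr=50, set curr.next=prev(20) | reversed so far: 50 -> 20 -> 32 -> 5 -> 2

50 -> 20 -> 32 -> 5 -> 2 -> None


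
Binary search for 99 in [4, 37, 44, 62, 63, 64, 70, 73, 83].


Step 1: lo=0, hi=8, mid=4, val=63
Step 2: lo=5, hi=8, mid=6, val=70
Step 3: lo=7, hi=8, mid=7, val=73
Step 4: lo=8, hi=8, mid=8, val=83

Not found


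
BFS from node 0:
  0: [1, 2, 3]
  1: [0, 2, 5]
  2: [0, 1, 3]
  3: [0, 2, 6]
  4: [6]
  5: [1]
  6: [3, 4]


Visit 0, enqueue [1, 2, 3]
Visit 1, enqueue [5]
Visit 2, enqueue []
Visit 3, enqueue [6]
Visit 5, enqueue []
Visit 6, enqueue [4]
Visit 4, enqueue []

BFS order: [0, 1, 2, 3, 5, 6, 4]


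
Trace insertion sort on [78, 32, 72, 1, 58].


Initial: [78, 32, 72, 1, 58]
Insert 32: [32, 78, 72, 1, 58]
Insert 72: [32, 72, 78, 1, 58]
Insert 1: [1, 32, 72, 78, 58]
Insert 58: [1, 32, 58, 72, 78]

Sorted: [1, 32, 58, 72, 78]


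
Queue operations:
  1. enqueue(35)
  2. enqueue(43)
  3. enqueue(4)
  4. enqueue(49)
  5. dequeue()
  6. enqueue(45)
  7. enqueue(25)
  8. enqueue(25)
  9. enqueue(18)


enqueue(35) -> [35]
enqueue(43) -> [35, 43]
enqueue(4) -> [35, 43, 4]
enqueue(49) -> [35, 43, 4, 49]
dequeue()->35, [43, 4, 49]
enqueue(45) -> [43, 4, 49, 45]
enqueue(25) -> [43, 4, 49, 45, 25]
enqueue(25) -> [43, 4, 49, 45, 25, 25]
enqueue(18) -> [43, 4, 49, 45, 25, 25, 18]

Final queue: [43, 4, 49, 45, 25, 25, 18]


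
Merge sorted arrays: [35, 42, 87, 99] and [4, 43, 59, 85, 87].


Take 4 from B
Take 35 from A
Take 42 from A
Take 43 from B
Take 59 from B
Take 85 from B
Take 87 from A
Take 87 from B

Merged: [4, 35, 42, 43, 59, 85, 87, 87, 99]


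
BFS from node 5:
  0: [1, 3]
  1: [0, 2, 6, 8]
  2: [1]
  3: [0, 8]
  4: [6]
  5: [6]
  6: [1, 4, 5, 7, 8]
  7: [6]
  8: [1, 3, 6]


Visit 5, enqueue [6]
Visit 6, enqueue [1, 4, 7, 8]
Visit 1, enqueue [0, 2]
Visit 4, enqueue []
Visit 7, enqueue []
Visit 8, enqueue [3]
Visit 0, enqueue []
Visit 2, enqueue []
Visit 3, enqueue []

BFS order: [5, 6, 1, 4, 7, 8, 0, 2, 3]


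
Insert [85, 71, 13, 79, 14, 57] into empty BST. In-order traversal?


Insert 85: root
Insert 71: L from 85
Insert 13: L from 85 -> L from 71
Insert 79: L from 85 -> R from 71
Insert 14: L from 85 -> L from 71 -> R from 13
Insert 57: L from 85 -> L from 71 -> R from 13 -> R from 14

In-order: [13, 14, 57, 71, 79, 85]


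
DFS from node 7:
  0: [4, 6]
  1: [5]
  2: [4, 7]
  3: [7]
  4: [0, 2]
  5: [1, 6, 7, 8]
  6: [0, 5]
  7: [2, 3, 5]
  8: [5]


Visit 7, push [5, 3, 2]
Visit 2, push [4]
Visit 4, push [0]
Visit 0, push [6]
Visit 6, push [5]
Visit 5, push [8, 1]
Visit 1, push []
Visit 8, push []
Visit 3, push []

DFS order: [7, 2, 4, 0, 6, 5, 1, 8, 3]


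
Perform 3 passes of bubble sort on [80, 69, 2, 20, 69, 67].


Initial: [80, 69, 2, 20, 69, 67]
Pass 1: [69, 2, 20, 69, 67, 80] (5 swaps)
Pass 2: [2, 20, 69, 67, 69, 80] (3 swaps)
Pass 3: [2, 20, 67, 69, 69, 80] (1 swaps)

After 3 passes: [2, 20, 67, 69, 69, 80]


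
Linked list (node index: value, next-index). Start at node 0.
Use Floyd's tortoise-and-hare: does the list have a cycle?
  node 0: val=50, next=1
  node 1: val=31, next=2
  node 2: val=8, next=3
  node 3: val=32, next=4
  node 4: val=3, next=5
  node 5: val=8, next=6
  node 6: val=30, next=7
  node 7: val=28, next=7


Floyd's tortoise (slow, +1) and hare (fast, +2):
  init: slow=0, fast=0
  step 1: slow=1, fast=2
  step 2: slow=2, fast=4
  step 3: slow=3, fast=6
  step 4: slow=4, fast=7
  step 5: slow=5, fast=7
  step 6: slow=6, fast=7
  step 7: slow=7, fast=7
  slow == fast at node 7: cycle detected

Cycle: yes


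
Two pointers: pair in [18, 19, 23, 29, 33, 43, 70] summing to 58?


lo=0(18)+hi=6(70)=88
lo=0(18)+hi=5(43)=61
lo=0(18)+hi=4(33)=51
lo=1(19)+hi=4(33)=52
lo=2(23)+hi=4(33)=56
lo=3(29)+hi=4(33)=62

No pair found


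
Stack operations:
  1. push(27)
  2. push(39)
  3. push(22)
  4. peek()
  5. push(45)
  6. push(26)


push(27) -> [27]
push(39) -> [27, 39]
push(22) -> [27, 39, 22]
peek()->22
push(45) -> [27, 39, 22, 45]
push(26) -> [27, 39, 22, 45, 26]

Final stack: [27, 39, 22, 45, 26]


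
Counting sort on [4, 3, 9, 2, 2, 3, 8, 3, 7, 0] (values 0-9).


Input: [4, 3, 9, 2, 2, 3, 8, 3, 7, 0]
Counts: [1, 0, 2, 3, 1, 0, 0, 1, 1, 1]

Sorted: [0, 2, 2, 3, 3, 3, 4, 7, 8, 9]


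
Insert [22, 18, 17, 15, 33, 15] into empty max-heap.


Insert 22: [22]
Insert 18: [22, 18]
Insert 17: [22, 18, 17]
Insert 15: [22, 18, 17, 15]
Insert 33: [33, 22, 17, 15, 18]
Insert 15: [33, 22, 17, 15, 18, 15]

Final heap: [33, 22, 17, 15, 18, 15]


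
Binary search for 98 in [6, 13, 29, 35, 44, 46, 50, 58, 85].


Step 1: lo=0, hi=8, mid=4, val=44
Step 2: lo=5, hi=8, mid=6, val=50
Step 3: lo=7, hi=8, mid=7, val=58
Step 4: lo=8, hi=8, mid=8, val=85

Not found


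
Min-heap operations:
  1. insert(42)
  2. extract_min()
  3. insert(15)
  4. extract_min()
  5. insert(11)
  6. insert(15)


insert(42) -> [42]
extract_min()->42, []
insert(15) -> [15]
extract_min()->15, []
insert(11) -> [11]
insert(15) -> [11, 15]

Final heap: [11, 15]


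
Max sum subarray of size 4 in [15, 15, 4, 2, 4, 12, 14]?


[0:4]: 36
[1:5]: 25
[2:6]: 22
[3:7]: 32

Max: 36 at [0:4]


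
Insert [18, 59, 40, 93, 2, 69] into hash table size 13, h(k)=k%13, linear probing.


Insert 18: h=5 -> slot 5
Insert 59: h=7 -> slot 7
Insert 40: h=1 -> slot 1
Insert 93: h=2 -> slot 2
Insert 2: h=2, 1 probes -> slot 3
Insert 69: h=4 -> slot 4

Table: [None, 40, 93, 2, 69, 18, None, 59, None, None, None, None, None]


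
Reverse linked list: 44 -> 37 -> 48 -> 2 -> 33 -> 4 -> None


Step 1: curr=44, set curr.next=prev(None) | reversed so far: 44
Step 2: curr=37, set curr.next=prev(44) | reversed so far: 37 -> 44
Step 3: curr=48, set curr.next=prev(37) | reversed so far: 48 -> 37 -> 44
Step 4: curr=2, set curr.next=prev(48) | reversed so far: 2 -> 48 -> 37 -> 44
Step 5: curr=33, set curr.next=prev(2) | reversed so far: 33 -> 2 -> 48 -> 37 -> 44
Step 6: curr=4, set curr.next=prev(33) | reversed so far: 4 -> 33 -> 2 -> 48 -> 37 -> 44

4 -> 33 -> 2 -> 48 -> 37 -> 44 -> None


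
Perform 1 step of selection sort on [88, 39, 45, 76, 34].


Initial: [88, 39, 45, 76, 34]
Step 1: min=34 at 4
  Swap: [34, 39, 45, 76, 88]

After 1 step: [34, 39, 45, 76, 88]


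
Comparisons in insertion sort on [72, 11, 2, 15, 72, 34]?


Algorithm: insertion sort
Input: [72, 11, 2, 15, 72, 34]
Sorted: [2, 11, 15, 34, 72, 72]

9


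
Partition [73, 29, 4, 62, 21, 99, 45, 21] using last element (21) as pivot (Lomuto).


Pivot: 21
  4 <= 21: swap -> [4, 29, 73, 62, 21, 99, 45, 21]
  21 <= 21: swap -> [4, 21, 73, 62, 29, 99, 45, 21]
Place pivot at 2: [4, 21, 21, 62, 29, 99, 45, 73]

Partitioned: [4, 21, 21, 62, 29, 99, 45, 73]


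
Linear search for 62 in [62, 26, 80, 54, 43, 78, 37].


i=0: 62==62 found!

Found at 0, 1 comps


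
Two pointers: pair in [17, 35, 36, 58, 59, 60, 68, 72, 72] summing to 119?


lo=0(17)+hi=8(72)=89
lo=1(35)+hi=8(72)=107
lo=2(36)+hi=8(72)=108
lo=3(58)+hi=8(72)=130
lo=3(58)+hi=7(72)=130
lo=3(58)+hi=6(68)=126
lo=3(58)+hi=5(60)=118
lo=4(59)+hi=5(60)=119

Yes: 59+60=119


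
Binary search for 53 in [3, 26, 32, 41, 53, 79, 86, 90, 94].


Step 1: lo=0, hi=8, mid=4, val=53

Found at index 4


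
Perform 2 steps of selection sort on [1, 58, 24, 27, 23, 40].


Initial: [1, 58, 24, 27, 23, 40]
Step 1: min=1 at 0
  Swap: [1, 58, 24, 27, 23, 40]
Step 2: min=23 at 4
  Swap: [1, 23, 24, 27, 58, 40]

After 2 steps: [1, 23, 24, 27, 58, 40]


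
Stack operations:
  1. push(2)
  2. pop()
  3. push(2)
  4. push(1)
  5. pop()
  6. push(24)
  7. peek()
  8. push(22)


push(2) -> [2]
pop()->2, []
push(2) -> [2]
push(1) -> [2, 1]
pop()->1, [2]
push(24) -> [2, 24]
peek()->24
push(22) -> [2, 24, 22]

Final stack: [2, 24, 22]


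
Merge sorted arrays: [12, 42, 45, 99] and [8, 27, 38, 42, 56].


Take 8 from B
Take 12 from A
Take 27 from B
Take 38 from B
Take 42 from A
Take 42 from B
Take 45 from A
Take 56 from B

Merged: [8, 12, 27, 38, 42, 42, 45, 56, 99]


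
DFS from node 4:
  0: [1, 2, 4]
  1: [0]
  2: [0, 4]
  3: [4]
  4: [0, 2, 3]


Visit 4, push [3, 2, 0]
Visit 0, push [2, 1]
Visit 1, push []
Visit 2, push []
Visit 3, push []

DFS order: [4, 0, 1, 2, 3]


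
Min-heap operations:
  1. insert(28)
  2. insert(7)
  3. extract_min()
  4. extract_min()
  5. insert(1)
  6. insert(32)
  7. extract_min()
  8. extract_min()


insert(28) -> [28]
insert(7) -> [7, 28]
extract_min()->7, [28]
extract_min()->28, []
insert(1) -> [1]
insert(32) -> [1, 32]
extract_min()->1, [32]
extract_min()->32, []

Final heap: []


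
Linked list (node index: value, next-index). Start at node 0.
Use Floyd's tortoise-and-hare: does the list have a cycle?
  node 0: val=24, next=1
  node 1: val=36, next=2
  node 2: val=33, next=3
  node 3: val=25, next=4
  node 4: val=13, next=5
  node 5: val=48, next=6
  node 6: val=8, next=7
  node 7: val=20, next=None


Floyd's tortoise (slow, +1) and hare (fast, +2):
  init: slow=0, fast=0
  step 1: slow=1, fast=2
  step 2: slow=2, fast=4
  step 3: slow=3, fast=6
  step 4: fast 6->7->None, no cycle

Cycle: no


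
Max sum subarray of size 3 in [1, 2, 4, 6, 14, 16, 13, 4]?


[0:3]: 7
[1:4]: 12
[2:5]: 24
[3:6]: 36
[4:7]: 43
[5:8]: 33

Max: 43 at [4:7]


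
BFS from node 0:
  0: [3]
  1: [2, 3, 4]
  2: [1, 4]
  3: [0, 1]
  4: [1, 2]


Visit 0, enqueue [3]
Visit 3, enqueue [1]
Visit 1, enqueue [2, 4]
Visit 2, enqueue []
Visit 4, enqueue []

BFS order: [0, 3, 1, 2, 4]


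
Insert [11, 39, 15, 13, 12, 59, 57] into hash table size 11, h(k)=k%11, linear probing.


Insert 11: h=0 -> slot 0
Insert 39: h=6 -> slot 6
Insert 15: h=4 -> slot 4
Insert 13: h=2 -> slot 2
Insert 12: h=1 -> slot 1
Insert 59: h=4, 1 probes -> slot 5
Insert 57: h=2, 1 probes -> slot 3

Table: [11, 12, 13, 57, 15, 59, 39, None, None, None, None]


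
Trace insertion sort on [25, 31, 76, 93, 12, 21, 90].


Initial: [25, 31, 76, 93, 12, 21, 90]
Insert 31: [25, 31, 76, 93, 12, 21, 90]
Insert 76: [25, 31, 76, 93, 12, 21, 90]
Insert 93: [25, 31, 76, 93, 12, 21, 90]
Insert 12: [12, 25, 31, 76, 93, 21, 90]
Insert 21: [12, 21, 25, 31, 76, 93, 90]
Insert 90: [12, 21, 25, 31, 76, 90, 93]

Sorted: [12, 21, 25, 31, 76, 90, 93]


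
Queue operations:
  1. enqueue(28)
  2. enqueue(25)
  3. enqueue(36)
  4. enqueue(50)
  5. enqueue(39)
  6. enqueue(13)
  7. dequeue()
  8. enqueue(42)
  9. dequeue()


enqueue(28) -> [28]
enqueue(25) -> [28, 25]
enqueue(36) -> [28, 25, 36]
enqueue(50) -> [28, 25, 36, 50]
enqueue(39) -> [28, 25, 36, 50, 39]
enqueue(13) -> [28, 25, 36, 50, 39, 13]
dequeue()->28, [25, 36, 50, 39, 13]
enqueue(42) -> [25, 36, 50, 39, 13, 42]
dequeue()->25, [36, 50, 39, 13, 42]

Final queue: [36, 50, 39, 13, 42]


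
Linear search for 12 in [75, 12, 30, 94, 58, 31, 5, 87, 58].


i=0: 75!=12
i=1: 12==12 found!

Found at 1, 2 comps


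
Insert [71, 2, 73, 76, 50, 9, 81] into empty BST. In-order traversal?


Insert 71: root
Insert 2: L from 71
Insert 73: R from 71
Insert 76: R from 71 -> R from 73
Insert 50: L from 71 -> R from 2
Insert 9: L from 71 -> R from 2 -> L from 50
Insert 81: R from 71 -> R from 73 -> R from 76

In-order: [2, 9, 50, 71, 73, 76, 81]


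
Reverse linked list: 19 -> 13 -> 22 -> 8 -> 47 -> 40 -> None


Step 1: curr=19, set curr.next=prev(None) | reversed so far: 19
Step 2: curr=13, set curr.next=prev(19) | reversed so far: 13 -> 19
Step 3: curr=22, set curr.next=prev(13) | reversed so far: 22 -> 13 -> 19
Step 4: curr=8, set curr.next=prev(22) | reversed so far: 8 -> 22 -> 13 -> 19
Step 5: curr=47, set curr.next=prev(8) | reversed so far: 47 -> 8 -> 22 -> 13 -> 19
Step 6: curr=40, set curr.next=prev(47) | reversed so far: 40 -> 47 -> 8 -> 22 -> 13 -> 19

40 -> 47 -> 8 -> 22 -> 13 -> 19 -> None


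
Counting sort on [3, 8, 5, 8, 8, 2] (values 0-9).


Input: [3, 8, 5, 8, 8, 2]
Counts: [0, 0, 1, 1, 0, 1, 0, 0, 3, 0]

Sorted: [2, 3, 5, 8, 8, 8]


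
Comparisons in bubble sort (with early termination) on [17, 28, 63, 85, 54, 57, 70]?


Algorithm: bubble sort (with early termination)
Input: [17, 28, 63, 85, 54, 57, 70]
Sorted: [17, 28, 54, 57, 63, 70, 85]

15


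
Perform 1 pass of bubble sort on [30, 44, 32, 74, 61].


Initial: [30, 44, 32, 74, 61]
Pass 1: [30, 32, 44, 61, 74] (2 swaps)

After 1 pass: [30, 32, 44, 61, 74]


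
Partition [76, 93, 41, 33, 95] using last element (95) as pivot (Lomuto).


Pivot: 95
  76 <= 95: advance i (no swap)
  93 <= 95: advance i (no swap)
  41 <= 95: advance i (no swap)
  33 <= 95: advance i (no swap)
Place pivot at 4: [76, 93, 41, 33, 95]

Partitioned: [76, 93, 41, 33, 95]


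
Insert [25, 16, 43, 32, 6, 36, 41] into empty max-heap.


Insert 25: [25]
Insert 16: [25, 16]
Insert 43: [43, 16, 25]
Insert 32: [43, 32, 25, 16]
Insert 6: [43, 32, 25, 16, 6]
Insert 36: [43, 32, 36, 16, 6, 25]
Insert 41: [43, 32, 41, 16, 6, 25, 36]

Final heap: [43, 32, 41, 16, 6, 25, 36]


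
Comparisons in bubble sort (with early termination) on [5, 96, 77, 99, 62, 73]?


Algorithm: bubble sort (with early termination)
Input: [5, 96, 77, 99, 62, 73]
Sorted: [5, 62, 73, 77, 96, 99]

14


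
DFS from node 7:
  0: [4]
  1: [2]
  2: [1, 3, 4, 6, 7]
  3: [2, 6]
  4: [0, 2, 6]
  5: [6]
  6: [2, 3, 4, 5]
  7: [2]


Visit 7, push [2]
Visit 2, push [6, 4, 3, 1]
Visit 1, push []
Visit 3, push [6]
Visit 6, push [5, 4]
Visit 4, push [0]
Visit 0, push []
Visit 5, push []

DFS order: [7, 2, 1, 3, 6, 4, 0, 5]


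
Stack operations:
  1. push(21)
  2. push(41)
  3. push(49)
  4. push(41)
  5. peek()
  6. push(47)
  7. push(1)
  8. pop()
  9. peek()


push(21) -> [21]
push(41) -> [21, 41]
push(49) -> [21, 41, 49]
push(41) -> [21, 41, 49, 41]
peek()->41
push(47) -> [21, 41, 49, 41, 47]
push(1) -> [21, 41, 49, 41, 47, 1]
pop()->1, [21, 41, 49, 41, 47]
peek()->47

Final stack: [21, 41, 49, 41, 47]


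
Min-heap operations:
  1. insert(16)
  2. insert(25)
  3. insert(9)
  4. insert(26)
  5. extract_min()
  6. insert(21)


insert(16) -> [16]
insert(25) -> [16, 25]
insert(9) -> [9, 25, 16]
insert(26) -> [9, 25, 16, 26]
extract_min()->9, [16, 25, 26]
insert(21) -> [16, 21, 26, 25]

Final heap: [16, 21, 26, 25]


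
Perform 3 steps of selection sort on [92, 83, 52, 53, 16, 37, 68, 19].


Initial: [92, 83, 52, 53, 16, 37, 68, 19]
Step 1: min=16 at 4
  Swap: [16, 83, 52, 53, 92, 37, 68, 19]
Step 2: min=19 at 7
  Swap: [16, 19, 52, 53, 92, 37, 68, 83]
Step 3: min=37 at 5
  Swap: [16, 19, 37, 53, 92, 52, 68, 83]

After 3 steps: [16, 19, 37, 53, 92, 52, 68, 83]


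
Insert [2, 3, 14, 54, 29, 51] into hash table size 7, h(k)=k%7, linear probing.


Insert 2: h=2 -> slot 2
Insert 3: h=3 -> slot 3
Insert 14: h=0 -> slot 0
Insert 54: h=5 -> slot 5
Insert 29: h=1 -> slot 1
Insert 51: h=2, 2 probes -> slot 4

Table: [14, 29, 2, 3, 51, 54, None]


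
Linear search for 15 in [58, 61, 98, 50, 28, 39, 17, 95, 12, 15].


i=0: 58!=15
i=1: 61!=15
i=2: 98!=15
i=3: 50!=15
i=4: 28!=15
i=5: 39!=15
i=6: 17!=15
i=7: 95!=15
i=8: 12!=15
i=9: 15==15 found!

Found at 9, 10 comps


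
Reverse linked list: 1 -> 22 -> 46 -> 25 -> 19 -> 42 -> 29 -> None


Step 1: curr=1, set curr.next=prev(None) | reversed so far: 1
Step 2: curr=22, set curr.next=prev(1) | reversed so far: 22 -> 1
Step 3: curr=46, set curr.next=prev(22) | reversed so far: 46 -> 22 -> 1
Step 4: curr=25, set curr.next=prev(46) | reversed so far: 25 -> 46 -> 22 -> 1
Step 5: curr=19, set curr.next=prev(25) | reversed so far: 19 -> 25 -> 46 -> 22 -> 1
Step 6: curr=42, set curr.next=prev(19) | reversed so far: 42 -> 19 -> 25 -> 46 -> 22 -> 1
Step 7: curr=29, set curr.next=prev(42) | reversed so far: 29 -> 42 -> 19 -> 25 -> 46 -> 22 -> 1

29 -> 42 -> 19 -> 25 -> 46 -> 22 -> 1 -> None


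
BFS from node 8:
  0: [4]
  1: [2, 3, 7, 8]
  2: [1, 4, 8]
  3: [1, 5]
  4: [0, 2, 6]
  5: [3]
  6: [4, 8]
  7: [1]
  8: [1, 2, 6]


Visit 8, enqueue [1, 2, 6]
Visit 1, enqueue [3, 7]
Visit 2, enqueue [4]
Visit 6, enqueue []
Visit 3, enqueue [5]
Visit 7, enqueue []
Visit 4, enqueue [0]
Visit 5, enqueue []
Visit 0, enqueue []

BFS order: [8, 1, 2, 6, 3, 7, 4, 5, 0]


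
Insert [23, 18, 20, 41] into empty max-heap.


Insert 23: [23]
Insert 18: [23, 18]
Insert 20: [23, 18, 20]
Insert 41: [41, 23, 20, 18]

Final heap: [41, 23, 20, 18]


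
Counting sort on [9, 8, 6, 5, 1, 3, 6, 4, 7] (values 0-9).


Input: [9, 8, 6, 5, 1, 3, 6, 4, 7]
Counts: [0, 1, 0, 1, 1, 1, 2, 1, 1, 1]

Sorted: [1, 3, 4, 5, 6, 6, 7, 8, 9]


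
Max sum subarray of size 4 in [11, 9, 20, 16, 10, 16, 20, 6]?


[0:4]: 56
[1:5]: 55
[2:6]: 62
[3:7]: 62
[4:8]: 52

Max: 62 at [2:6]


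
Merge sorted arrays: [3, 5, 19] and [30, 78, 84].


Take 3 from A
Take 5 from A
Take 19 from A

Merged: [3, 5, 19, 30, 78, 84]


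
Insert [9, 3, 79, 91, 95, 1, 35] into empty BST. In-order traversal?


Insert 9: root
Insert 3: L from 9
Insert 79: R from 9
Insert 91: R from 9 -> R from 79
Insert 95: R from 9 -> R from 79 -> R from 91
Insert 1: L from 9 -> L from 3
Insert 35: R from 9 -> L from 79

In-order: [1, 3, 9, 35, 79, 91, 95]


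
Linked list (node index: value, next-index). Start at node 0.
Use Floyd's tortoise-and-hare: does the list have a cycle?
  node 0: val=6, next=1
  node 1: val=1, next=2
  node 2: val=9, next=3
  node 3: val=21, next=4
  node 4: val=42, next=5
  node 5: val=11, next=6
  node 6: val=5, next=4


Floyd's tortoise (slow, +1) and hare (fast, +2):
  init: slow=0, fast=0
  step 1: slow=1, fast=2
  step 2: slow=2, fast=4
  step 3: slow=3, fast=6
  step 4: slow=4, fast=5
  step 5: slow=5, fast=4
  step 6: slow=6, fast=6
  slow == fast at node 6: cycle detected

Cycle: yes


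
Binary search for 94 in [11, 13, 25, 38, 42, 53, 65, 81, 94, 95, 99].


Step 1: lo=0, hi=10, mid=5, val=53
Step 2: lo=6, hi=10, mid=8, val=94

Found at index 8


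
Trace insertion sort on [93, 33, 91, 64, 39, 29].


Initial: [93, 33, 91, 64, 39, 29]
Insert 33: [33, 93, 91, 64, 39, 29]
Insert 91: [33, 91, 93, 64, 39, 29]
Insert 64: [33, 64, 91, 93, 39, 29]
Insert 39: [33, 39, 64, 91, 93, 29]
Insert 29: [29, 33, 39, 64, 91, 93]

Sorted: [29, 33, 39, 64, 91, 93]


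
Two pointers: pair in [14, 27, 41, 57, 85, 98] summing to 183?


lo=0(14)+hi=5(98)=112
lo=1(27)+hi=5(98)=125
lo=2(41)+hi=5(98)=139
lo=3(57)+hi=5(98)=155
lo=4(85)+hi=5(98)=183

Yes: 85+98=183


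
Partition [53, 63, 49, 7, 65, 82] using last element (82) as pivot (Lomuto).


Pivot: 82
  53 <= 82: advance i (no swap)
  63 <= 82: advance i (no swap)
  49 <= 82: advance i (no swap)
  7 <= 82: advance i (no swap)
  65 <= 82: advance i (no swap)
Place pivot at 5: [53, 63, 49, 7, 65, 82]

Partitioned: [53, 63, 49, 7, 65, 82]


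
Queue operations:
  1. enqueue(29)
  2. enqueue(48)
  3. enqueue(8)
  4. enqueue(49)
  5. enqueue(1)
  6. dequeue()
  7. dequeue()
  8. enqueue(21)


enqueue(29) -> [29]
enqueue(48) -> [29, 48]
enqueue(8) -> [29, 48, 8]
enqueue(49) -> [29, 48, 8, 49]
enqueue(1) -> [29, 48, 8, 49, 1]
dequeue()->29, [48, 8, 49, 1]
dequeue()->48, [8, 49, 1]
enqueue(21) -> [8, 49, 1, 21]

Final queue: [8, 49, 1, 21]


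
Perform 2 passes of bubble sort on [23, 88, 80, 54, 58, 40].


Initial: [23, 88, 80, 54, 58, 40]
Pass 1: [23, 80, 54, 58, 40, 88] (4 swaps)
Pass 2: [23, 54, 58, 40, 80, 88] (3 swaps)

After 2 passes: [23, 54, 58, 40, 80, 88]


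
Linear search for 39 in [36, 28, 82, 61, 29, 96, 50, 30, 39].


i=0: 36!=39
i=1: 28!=39
i=2: 82!=39
i=3: 61!=39
i=4: 29!=39
i=5: 96!=39
i=6: 50!=39
i=7: 30!=39
i=8: 39==39 found!

Found at 8, 9 comps


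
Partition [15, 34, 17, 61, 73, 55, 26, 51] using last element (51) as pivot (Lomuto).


Pivot: 51
  15 <= 51: advance i (no swap)
  34 <= 51: advance i (no swap)
  17 <= 51: advance i (no swap)
  26 <= 51: swap -> [15, 34, 17, 26, 73, 55, 61, 51]
Place pivot at 4: [15, 34, 17, 26, 51, 55, 61, 73]

Partitioned: [15, 34, 17, 26, 51, 55, 61, 73]


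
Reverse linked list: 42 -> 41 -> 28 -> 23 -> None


Step 1: curr=42, set curr.next=prev(None) | reversed so far: 42
Step 2: curr=41, set curr.next=prev(42) | reversed so far: 41 -> 42
Step 3: curr=28, set curr.next=prev(41) | reversed so far: 28 -> 41 -> 42
Step 4: curr=23, set curr.next=prev(28) | reversed so far: 23 -> 28 -> 41 -> 42

23 -> 28 -> 41 -> 42 -> None


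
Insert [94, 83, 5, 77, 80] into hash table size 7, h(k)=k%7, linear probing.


Insert 94: h=3 -> slot 3
Insert 83: h=6 -> slot 6
Insert 5: h=5 -> slot 5
Insert 77: h=0 -> slot 0
Insert 80: h=3, 1 probes -> slot 4

Table: [77, None, None, 94, 80, 5, 83]


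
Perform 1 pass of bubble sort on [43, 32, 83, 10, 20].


Initial: [43, 32, 83, 10, 20]
Pass 1: [32, 43, 10, 20, 83] (3 swaps)

After 1 pass: [32, 43, 10, 20, 83]


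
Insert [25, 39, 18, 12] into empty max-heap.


Insert 25: [25]
Insert 39: [39, 25]
Insert 18: [39, 25, 18]
Insert 12: [39, 25, 18, 12]

Final heap: [39, 25, 18, 12]


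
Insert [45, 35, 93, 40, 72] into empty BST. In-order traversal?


Insert 45: root
Insert 35: L from 45
Insert 93: R from 45
Insert 40: L from 45 -> R from 35
Insert 72: R from 45 -> L from 93

In-order: [35, 40, 45, 72, 93]


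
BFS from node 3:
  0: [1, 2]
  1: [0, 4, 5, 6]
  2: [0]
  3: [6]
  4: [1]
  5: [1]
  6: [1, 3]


Visit 3, enqueue [6]
Visit 6, enqueue [1]
Visit 1, enqueue [0, 4, 5]
Visit 0, enqueue [2]
Visit 4, enqueue []
Visit 5, enqueue []
Visit 2, enqueue []

BFS order: [3, 6, 1, 0, 4, 5, 2]


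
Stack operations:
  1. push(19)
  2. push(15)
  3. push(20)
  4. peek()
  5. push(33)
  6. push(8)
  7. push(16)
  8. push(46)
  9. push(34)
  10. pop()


push(19) -> [19]
push(15) -> [19, 15]
push(20) -> [19, 15, 20]
peek()->20
push(33) -> [19, 15, 20, 33]
push(8) -> [19, 15, 20, 33, 8]
push(16) -> [19, 15, 20, 33, 8, 16]
push(46) -> [19, 15, 20, 33, 8, 16, 46]
push(34) -> [19, 15, 20, 33, 8, 16, 46, 34]
pop()->34, [19, 15, 20, 33, 8, 16, 46]

Final stack: [19, 15, 20, 33, 8, 16, 46]


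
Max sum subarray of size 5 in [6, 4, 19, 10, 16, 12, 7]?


[0:5]: 55
[1:6]: 61
[2:7]: 64

Max: 64 at [2:7]


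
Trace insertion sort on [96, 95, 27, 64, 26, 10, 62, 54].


Initial: [96, 95, 27, 64, 26, 10, 62, 54]
Insert 95: [95, 96, 27, 64, 26, 10, 62, 54]
Insert 27: [27, 95, 96, 64, 26, 10, 62, 54]
Insert 64: [27, 64, 95, 96, 26, 10, 62, 54]
Insert 26: [26, 27, 64, 95, 96, 10, 62, 54]
Insert 10: [10, 26, 27, 64, 95, 96, 62, 54]
Insert 62: [10, 26, 27, 62, 64, 95, 96, 54]
Insert 54: [10, 26, 27, 54, 62, 64, 95, 96]

Sorted: [10, 26, 27, 54, 62, 64, 95, 96]


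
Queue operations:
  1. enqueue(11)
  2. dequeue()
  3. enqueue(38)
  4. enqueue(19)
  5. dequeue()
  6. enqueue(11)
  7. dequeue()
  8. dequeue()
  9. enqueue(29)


enqueue(11) -> [11]
dequeue()->11, []
enqueue(38) -> [38]
enqueue(19) -> [38, 19]
dequeue()->38, [19]
enqueue(11) -> [19, 11]
dequeue()->19, [11]
dequeue()->11, []
enqueue(29) -> [29]

Final queue: [29]


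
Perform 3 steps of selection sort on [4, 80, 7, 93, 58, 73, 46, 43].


Initial: [4, 80, 7, 93, 58, 73, 46, 43]
Step 1: min=4 at 0
  Swap: [4, 80, 7, 93, 58, 73, 46, 43]
Step 2: min=7 at 2
  Swap: [4, 7, 80, 93, 58, 73, 46, 43]
Step 3: min=43 at 7
  Swap: [4, 7, 43, 93, 58, 73, 46, 80]

After 3 steps: [4, 7, 43, 93, 58, 73, 46, 80]


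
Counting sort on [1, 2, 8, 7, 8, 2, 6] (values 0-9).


Input: [1, 2, 8, 7, 8, 2, 6]
Counts: [0, 1, 2, 0, 0, 0, 1, 1, 2, 0]

Sorted: [1, 2, 2, 6, 7, 8, 8]


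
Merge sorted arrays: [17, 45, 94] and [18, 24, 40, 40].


Take 17 from A
Take 18 from B
Take 24 from B
Take 40 from B
Take 40 from B

Merged: [17, 18, 24, 40, 40, 45, 94]


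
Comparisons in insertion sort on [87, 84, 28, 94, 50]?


Algorithm: insertion sort
Input: [87, 84, 28, 94, 50]
Sorted: [28, 50, 84, 87, 94]

8


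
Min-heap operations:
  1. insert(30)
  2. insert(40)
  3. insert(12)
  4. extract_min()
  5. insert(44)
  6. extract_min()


insert(30) -> [30]
insert(40) -> [30, 40]
insert(12) -> [12, 40, 30]
extract_min()->12, [30, 40]
insert(44) -> [30, 40, 44]
extract_min()->30, [40, 44]

Final heap: [40, 44]


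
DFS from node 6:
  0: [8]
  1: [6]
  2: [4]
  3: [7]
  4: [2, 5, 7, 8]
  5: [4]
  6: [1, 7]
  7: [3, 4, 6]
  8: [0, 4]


Visit 6, push [7, 1]
Visit 1, push []
Visit 7, push [4, 3]
Visit 3, push []
Visit 4, push [8, 5, 2]
Visit 2, push []
Visit 5, push []
Visit 8, push [0]
Visit 0, push []

DFS order: [6, 1, 7, 3, 4, 2, 5, 8, 0]


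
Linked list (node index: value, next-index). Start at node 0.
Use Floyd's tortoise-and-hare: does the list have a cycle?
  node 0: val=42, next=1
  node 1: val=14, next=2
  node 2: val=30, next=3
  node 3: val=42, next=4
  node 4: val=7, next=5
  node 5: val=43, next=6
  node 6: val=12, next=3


Floyd's tortoise (slow, +1) and hare (fast, +2):
  init: slow=0, fast=0
  step 1: slow=1, fast=2
  step 2: slow=2, fast=4
  step 3: slow=3, fast=6
  step 4: slow=4, fast=4
  slow == fast at node 4: cycle detected

Cycle: yes


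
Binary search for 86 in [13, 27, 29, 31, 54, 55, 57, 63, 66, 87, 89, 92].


Step 1: lo=0, hi=11, mid=5, val=55
Step 2: lo=6, hi=11, mid=8, val=66
Step 3: lo=9, hi=11, mid=10, val=89
Step 4: lo=9, hi=9, mid=9, val=87

Not found


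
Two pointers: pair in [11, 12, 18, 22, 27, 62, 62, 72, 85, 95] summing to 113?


lo=0(11)+hi=9(95)=106
lo=1(12)+hi=9(95)=107
lo=2(18)+hi=9(95)=113

Yes: 18+95=113


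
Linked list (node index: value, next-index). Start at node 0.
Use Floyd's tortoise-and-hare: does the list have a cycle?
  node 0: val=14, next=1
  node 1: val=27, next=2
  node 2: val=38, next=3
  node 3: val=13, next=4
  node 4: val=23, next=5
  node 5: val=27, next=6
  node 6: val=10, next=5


Floyd's tortoise (slow, +1) and hare (fast, +2):
  init: slow=0, fast=0
  step 1: slow=1, fast=2
  step 2: slow=2, fast=4
  step 3: slow=3, fast=6
  step 4: slow=4, fast=6
  step 5: slow=5, fast=6
  step 6: slow=6, fast=6
  slow == fast at node 6: cycle detected

Cycle: yes


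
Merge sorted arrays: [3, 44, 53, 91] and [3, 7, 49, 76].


Take 3 from A
Take 3 from B
Take 7 from B
Take 44 from A
Take 49 from B
Take 53 from A
Take 76 from B

Merged: [3, 3, 7, 44, 49, 53, 76, 91]


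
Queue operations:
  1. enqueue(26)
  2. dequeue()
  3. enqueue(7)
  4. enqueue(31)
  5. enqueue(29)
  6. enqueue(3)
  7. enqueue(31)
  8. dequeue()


enqueue(26) -> [26]
dequeue()->26, []
enqueue(7) -> [7]
enqueue(31) -> [7, 31]
enqueue(29) -> [7, 31, 29]
enqueue(3) -> [7, 31, 29, 3]
enqueue(31) -> [7, 31, 29, 3, 31]
dequeue()->7, [31, 29, 3, 31]

Final queue: [31, 29, 3, 31]


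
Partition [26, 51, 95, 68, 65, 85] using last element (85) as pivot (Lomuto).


Pivot: 85
  26 <= 85: advance i (no swap)
  51 <= 85: advance i (no swap)
  68 <= 85: swap -> [26, 51, 68, 95, 65, 85]
  65 <= 85: swap -> [26, 51, 68, 65, 95, 85]
Place pivot at 4: [26, 51, 68, 65, 85, 95]

Partitioned: [26, 51, 68, 65, 85, 95]


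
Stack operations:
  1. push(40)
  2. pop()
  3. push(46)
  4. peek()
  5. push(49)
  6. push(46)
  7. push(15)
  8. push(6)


push(40) -> [40]
pop()->40, []
push(46) -> [46]
peek()->46
push(49) -> [46, 49]
push(46) -> [46, 49, 46]
push(15) -> [46, 49, 46, 15]
push(6) -> [46, 49, 46, 15, 6]

Final stack: [46, 49, 46, 15, 6]


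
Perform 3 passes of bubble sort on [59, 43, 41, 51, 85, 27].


Initial: [59, 43, 41, 51, 85, 27]
Pass 1: [43, 41, 51, 59, 27, 85] (4 swaps)
Pass 2: [41, 43, 51, 27, 59, 85] (2 swaps)
Pass 3: [41, 43, 27, 51, 59, 85] (1 swaps)

After 3 passes: [41, 43, 27, 51, 59, 85]


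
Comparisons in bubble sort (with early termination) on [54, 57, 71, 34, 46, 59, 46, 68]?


Algorithm: bubble sort (with early termination)
Input: [54, 57, 71, 34, 46, 59, 46, 68]
Sorted: [34, 46, 46, 54, 57, 59, 68, 71]

25


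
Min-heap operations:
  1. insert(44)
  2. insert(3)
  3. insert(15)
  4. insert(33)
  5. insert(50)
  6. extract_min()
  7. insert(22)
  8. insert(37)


insert(44) -> [44]
insert(3) -> [3, 44]
insert(15) -> [3, 44, 15]
insert(33) -> [3, 33, 15, 44]
insert(50) -> [3, 33, 15, 44, 50]
extract_min()->3, [15, 33, 50, 44]
insert(22) -> [15, 22, 50, 44, 33]
insert(37) -> [15, 22, 37, 44, 33, 50]

Final heap: [15, 22, 37, 44, 33, 50]


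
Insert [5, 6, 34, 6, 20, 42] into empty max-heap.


Insert 5: [5]
Insert 6: [6, 5]
Insert 34: [34, 5, 6]
Insert 6: [34, 6, 6, 5]
Insert 20: [34, 20, 6, 5, 6]
Insert 42: [42, 20, 34, 5, 6, 6]

Final heap: [42, 20, 34, 5, 6, 6]


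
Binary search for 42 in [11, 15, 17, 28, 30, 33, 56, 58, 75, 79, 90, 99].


Step 1: lo=0, hi=11, mid=5, val=33
Step 2: lo=6, hi=11, mid=8, val=75
Step 3: lo=6, hi=7, mid=6, val=56

Not found


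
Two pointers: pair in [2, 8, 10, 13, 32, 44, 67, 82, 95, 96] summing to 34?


lo=0(2)+hi=9(96)=98
lo=0(2)+hi=8(95)=97
lo=0(2)+hi=7(82)=84
lo=0(2)+hi=6(67)=69
lo=0(2)+hi=5(44)=46
lo=0(2)+hi=4(32)=34

Yes: 2+32=34


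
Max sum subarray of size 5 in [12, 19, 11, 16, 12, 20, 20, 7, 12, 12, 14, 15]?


[0:5]: 70
[1:6]: 78
[2:7]: 79
[3:8]: 75
[4:9]: 71
[5:10]: 71
[6:11]: 65
[7:12]: 60

Max: 79 at [2:7]


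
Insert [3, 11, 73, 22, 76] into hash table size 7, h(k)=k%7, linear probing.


Insert 3: h=3 -> slot 3
Insert 11: h=4 -> slot 4
Insert 73: h=3, 2 probes -> slot 5
Insert 22: h=1 -> slot 1
Insert 76: h=6 -> slot 6

Table: [None, 22, None, 3, 11, 73, 76]


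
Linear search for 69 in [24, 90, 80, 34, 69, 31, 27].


i=0: 24!=69
i=1: 90!=69
i=2: 80!=69
i=3: 34!=69
i=4: 69==69 found!

Found at 4, 5 comps


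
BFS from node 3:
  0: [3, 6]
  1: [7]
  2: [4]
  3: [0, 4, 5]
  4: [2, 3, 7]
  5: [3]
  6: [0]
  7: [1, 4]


Visit 3, enqueue [0, 4, 5]
Visit 0, enqueue [6]
Visit 4, enqueue [2, 7]
Visit 5, enqueue []
Visit 6, enqueue []
Visit 2, enqueue []
Visit 7, enqueue [1]
Visit 1, enqueue []

BFS order: [3, 0, 4, 5, 6, 2, 7, 1]


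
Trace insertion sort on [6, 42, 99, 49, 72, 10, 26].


Initial: [6, 42, 99, 49, 72, 10, 26]
Insert 42: [6, 42, 99, 49, 72, 10, 26]
Insert 99: [6, 42, 99, 49, 72, 10, 26]
Insert 49: [6, 42, 49, 99, 72, 10, 26]
Insert 72: [6, 42, 49, 72, 99, 10, 26]
Insert 10: [6, 10, 42, 49, 72, 99, 26]
Insert 26: [6, 10, 26, 42, 49, 72, 99]

Sorted: [6, 10, 26, 42, 49, 72, 99]


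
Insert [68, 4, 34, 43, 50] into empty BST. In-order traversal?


Insert 68: root
Insert 4: L from 68
Insert 34: L from 68 -> R from 4
Insert 43: L from 68 -> R from 4 -> R from 34
Insert 50: L from 68 -> R from 4 -> R from 34 -> R from 43

In-order: [4, 34, 43, 50, 68]


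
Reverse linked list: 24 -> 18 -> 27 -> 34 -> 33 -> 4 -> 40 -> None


Step 1: curr=24, set curr.next=prev(None) | reversed so far: 24
Step 2: curr=18, set curr.next=prev(24) | reversed so far: 18 -> 24
Step 3: curr=27, set curr.next=prev(18) | reversed so far: 27 -> 18 -> 24
Step 4: curr=34, set curr.next=prev(27) | reversed so far: 34 -> 27 -> 18 -> 24
Step 5: curr=33, set curr.next=prev(34) | reversed so far: 33 -> 34 -> 27 -> 18 -> 24
Step 6: curr=4, set curr.next=prev(33) | reversed so far: 4 -> 33 -> 34 -> 27 -> 18 -> 24
Step 7: curr=40, set curr.next=prev(4) | reversed so far: 40 -> 4 -> 33 -> 34 -> 27 -> 18 -> 24

40 -> 4 -> 33 -> 34 -> 27 -> 18 -> 24 -> None
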